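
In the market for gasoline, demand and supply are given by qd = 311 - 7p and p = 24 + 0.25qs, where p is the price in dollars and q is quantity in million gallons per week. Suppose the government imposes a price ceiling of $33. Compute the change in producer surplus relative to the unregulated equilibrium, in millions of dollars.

Rearranging supply gives qs = 4p - 96. Without the control the market clears where 311 - 7p = 4p - 96, i.e. p* = 37 and q* = 52.
Since 33 < 37, the ceiling is binding.
At p = 33: qd = 311 - 7·33 = 80 and qs = 4·33 - 96 = 36.
Producer surplus without the control is ½ · (37 - 24) · 52 = 338.
With the ceiling, producers sell 36 units at 33, so PS = ½ · (33 - 24) · 36 = 162.
Change in producer surplus = 162 - 338 = -176.

-176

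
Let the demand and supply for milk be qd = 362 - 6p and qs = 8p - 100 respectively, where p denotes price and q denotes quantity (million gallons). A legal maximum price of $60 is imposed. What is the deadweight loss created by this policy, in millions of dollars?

0

Setting quantity demanded equal to quantity supplied, 362 - 6p = 8p - 100, gives p* = 33 and q* = 164.
The ceiling of 60 is above the equilibrium price 33, so it is not binding; the market clears at p* = 33, q* = 164.
Since the control does not bind, no trades are prevented and deadweight loss is zero.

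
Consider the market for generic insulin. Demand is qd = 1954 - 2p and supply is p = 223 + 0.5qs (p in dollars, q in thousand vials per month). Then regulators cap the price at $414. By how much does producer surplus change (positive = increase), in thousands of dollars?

-105648

Rearranging supply gives qs = 2p - 446. Equilibrium: 1954 - 2p = 2p - 446, so 2400 = 4p and p* = 600, q* = 754.
Since 414 < 600, the ceiling is binding.
At p = 414: qd = 1954 - 2·414 = 1126 and qs = 2·414 - 446 = 382.
Producer surplus without the control is ½ · (600 - 223) · 754 = 142129.
With the ceiling, producers sell 382 units at 414, so PS = ½ · (414 - 223) · 382 = 36481.
Change in producer surplus = 36481 - 142129 = -105648.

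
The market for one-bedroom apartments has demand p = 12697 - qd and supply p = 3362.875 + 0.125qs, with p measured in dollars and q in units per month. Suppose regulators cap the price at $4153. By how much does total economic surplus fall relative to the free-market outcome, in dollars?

2196324

Rearranging demand gives qd = 12697 - p; rearranging supply gives qs = 8p - 26903. Setting quantity demanded equal to quantity supplied, 12697 - p = 8p - 26903, gives p* = 4400 and q* = 8297.
The ceiling of 4153 is below the equilibrium price 4400, so it binds.
At p = 4153: qd = 12697 - 4153 = 8544 and qs = 8·4153 - 26903 = 6321.
Quantity traded falls to 6321. At q = 6321 the demand price is 12697 - 6321 = 6376 and the supply price is (26903 + 6321)/8 = 4153.
Deadweight loss = ½ · (6376 - 4153) · (8297 - 6321) = ½ · 2223 · 1976 = 2196324.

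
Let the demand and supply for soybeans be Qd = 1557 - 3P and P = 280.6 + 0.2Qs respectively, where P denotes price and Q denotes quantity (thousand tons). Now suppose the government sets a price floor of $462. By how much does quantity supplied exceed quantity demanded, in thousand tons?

Rearranging supply gives Qs = 5P - 1403. Equilibrium: 1557 - 3P = 5P - 1403, so 2960 = 8P and P* = 370, Q* = 447.
Because the floor (462) lies above the market-clearing price, it is binding.
At P = 462: Qd = 1557 - 3·462 = 171 and Qs = 5·462 - 1403 = 907.
Surplus = Qs - Qd = 907 - 171 = 736.

736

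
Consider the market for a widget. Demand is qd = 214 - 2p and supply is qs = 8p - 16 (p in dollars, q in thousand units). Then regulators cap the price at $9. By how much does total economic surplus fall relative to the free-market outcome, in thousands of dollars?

Without the control the market clears where 214 - 2p = 8p - 16, i.e. p* = 23 and q* = 168.
The ceiling of 9 is below the equilibrium price 23, so it binds.
At p = 9: qd = 214 - 2·9 = 196 and qs = 8·9 - 16 = 56.
Quantity traded falls to 56. At q = 56 the demand price is (214 - 56)/2 = 79 and the supply price is (16 + 56)/8 = 9.
Deadweight loss = ½ · (79 - 9) · (168 - 56) = ½ · 70 · 112 = 3920.

3920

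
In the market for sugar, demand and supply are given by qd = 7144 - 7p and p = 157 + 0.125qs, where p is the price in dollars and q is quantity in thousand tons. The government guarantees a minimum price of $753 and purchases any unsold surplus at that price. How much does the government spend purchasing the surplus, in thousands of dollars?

Rearranging supply gives qs = 8p - 1256. In a free market, 7144 - 7p = 8p - 1256 gives the equilibrium p* = 560, q* = 3224.
Because the floor (753) lies above the market-clearing price, it is binding.
At p = 753: qd = 7144 - 7·753 = 1873 and qs = 8·753 - 1256 = 4768.
Surplus = qs - qd = 2895.
Government expenditure = surplus × support price = 2895 × 753 = 2179935.

2179935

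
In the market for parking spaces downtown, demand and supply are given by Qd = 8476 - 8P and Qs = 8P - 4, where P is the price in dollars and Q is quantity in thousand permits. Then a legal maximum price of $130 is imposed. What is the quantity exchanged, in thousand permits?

1036

Equilibrium: 8476 - 8P = 8P - 4, so 8480 = 16P and P* = 530, Q* = 4236.
Since 130 < 530, the ceiling is binding.
At P = 130: Qd = 8476 - 8·130 = 7436 and Qs = 8·130 - 4 = 1036.
The quantity actually transacted is the short side, supply: 1036.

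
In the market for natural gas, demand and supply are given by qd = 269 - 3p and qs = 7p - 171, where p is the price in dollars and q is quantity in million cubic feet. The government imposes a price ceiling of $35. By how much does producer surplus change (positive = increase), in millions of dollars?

-949.5

In a free market, 269 - 3p = 7p - 171 gives the equilibrium p* = 44, q* = 137.
Because the ceiling (35) lies below the market-clearing price, it is binding.
At p = 35: qd = 269 - 3·35 = 164 and qs = 7·35 - 171 = 74.
Producer surplus without the control is ½ · (44 - 171/7) · 137 = 18769/14.
With the ceiling, producers sell 74 units at 35, so PS = ½ · (35 - 171/7) · 74 = 2738/7.
Change in producer surplus = 2738/7 - 18769/14 = -949.5.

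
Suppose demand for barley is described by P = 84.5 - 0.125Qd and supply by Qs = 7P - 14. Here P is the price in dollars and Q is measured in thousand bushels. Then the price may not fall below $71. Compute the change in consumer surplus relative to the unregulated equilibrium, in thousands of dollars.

Rearranging demand gives Qd = 676 - 8P. Equilibrium: 676 - 8P = 7P - 14, so 690 = 15P and P* = 46, Q* = 308.
Because the floor (71) lies above the market-clearing price, it is binding.
At P = 71: Qd = 676 - 8·71 = 108 and Qs = 7·71 - 14 = 483.
Consumer surplus without the control is ½ · (84.5 - 46) · 308 = 5929.
With the floor, consumers buy 108 units at 71, so CS = ½ · (84.5 - 71) · 108 = 729.
Change in consumer surplus = 729 - 5929 = -5200.

-5200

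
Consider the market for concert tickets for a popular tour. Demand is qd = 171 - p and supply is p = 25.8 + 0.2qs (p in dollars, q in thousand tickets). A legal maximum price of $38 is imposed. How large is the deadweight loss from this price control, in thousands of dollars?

Rearranging supply gives qs = 5p - 129. Without the control the market clears where 171 - p = 5p - 129, i.e. p* = 50 and q* = 121.
Since 38 < 50, the ceiling is binding.
At p = 38: qd = 171 - 38 = 133 and qs = 5·38 - 129 = 61.
Quantity traded falls to 61. At q = 61 the demand price is 171 - 61 = 110 and the supply price is (129 + 61)/5 = 38.
Deadweight loss = ½ · (110 - 38) · (121 - 61) = ½ · 72 · 60 = 2160.

2160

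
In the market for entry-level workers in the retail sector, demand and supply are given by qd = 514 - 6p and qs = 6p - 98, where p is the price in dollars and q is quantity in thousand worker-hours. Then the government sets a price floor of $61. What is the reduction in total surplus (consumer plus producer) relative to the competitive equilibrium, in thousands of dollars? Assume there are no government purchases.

Setting quantity demanded equal to quantity supplied, 514 - 6p = 6p - 98, gives p* = 51 and q* = 208.
The floor of 61 is above the equilibrium price 51, so it binds.
At p = 61: qd = 514 - 6·61 = 148 and qs = 6·61 - 98 = 268.
Quantity traded falls to 148. At q = 148 the demand price is (514 - 148)/6 = 61 and the supply price is (98 + 148)/6 = 41.
Deadweight loss = ½ · (61 - 41) · (208 - 148) = ½ · 20 · 60 = 600.

600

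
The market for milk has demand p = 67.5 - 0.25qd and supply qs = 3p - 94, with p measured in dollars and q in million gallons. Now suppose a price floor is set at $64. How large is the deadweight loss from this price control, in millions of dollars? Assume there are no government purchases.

672

Rearranging demand gives qd = 270 - 4p. In a free market, 270 - 4p = 3p - 94 gives the equilibrium p* = 52, q* = 62.
Since 64 > 52, the floor is binding.
At p = 64: qd = 270 - 4·64 = 14 and qs = 3·64 - 94 = 98.
Quantity traded falls to 14. At q = 14 the demand price is (270 - 14)/4 = 64 and the supply price is (94 + 14)/3 = 36.
Deadweight loss = ½ · (64 - 36) · (62 - 14) = ½ · 28 · 48 = 672.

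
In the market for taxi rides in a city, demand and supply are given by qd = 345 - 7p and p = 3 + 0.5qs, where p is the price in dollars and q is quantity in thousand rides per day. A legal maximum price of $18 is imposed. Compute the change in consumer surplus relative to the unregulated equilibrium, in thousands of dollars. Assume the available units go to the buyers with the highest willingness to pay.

Rearranging supply gives qs = 2p - 6. Setting quantity demanded equal to quantity supplied, 345 - 7p = 2p - 6, gives p* = 39 and q* = 72.
The ceiling of 18 is below the equilibrium price 39, so it binds.
At p = 18: qd = 345 - 7·18 = 219 and qs = 2·18 - 6 = 30.
Consumer surplus without the control is ½ · (345/7 - 39) · 72 = 2592/7.
With the ceiling, 30 units are sold at 18 (assume they go to the highest-value buyers). The demand price at q = 30 is 45, so CS = ½ · [(345/7 - 18) + (45 - 18)] · 30 = 6120/7.
Change in consumer surplus = 6120/7 - 2592/7 = 504.

504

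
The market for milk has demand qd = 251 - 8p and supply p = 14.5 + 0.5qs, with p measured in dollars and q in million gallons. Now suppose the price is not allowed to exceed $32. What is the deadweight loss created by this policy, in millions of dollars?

Rearranging supply gives qs = 2p - 29. Without the control the market clears where 251 - 8p = 2p - 29, i.e. p* = 28 and q* = 27.
The ceiling of 32 is above the equilibrium price 28, so it is not binding; the market clears at p* = 28, q* = 27.
Since the control does not bind, no trades are prevented and deadweight loss is zero.

0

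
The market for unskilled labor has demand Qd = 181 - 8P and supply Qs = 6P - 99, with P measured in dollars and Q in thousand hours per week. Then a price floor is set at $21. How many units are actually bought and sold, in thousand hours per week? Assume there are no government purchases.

Setting quantity demanded equal to quantity supplied, 181 - 8P = 6P - 99, gives P* = 20 and Q* = 21.
Because the floor (21) lies above the market-clearing price, it is binding.
At P = 21: Qd = 181 - 8·21 = 13 and Qs = 6·21 - 99 = 27.
The quantity actually transacted is the short side, demand: 13.

13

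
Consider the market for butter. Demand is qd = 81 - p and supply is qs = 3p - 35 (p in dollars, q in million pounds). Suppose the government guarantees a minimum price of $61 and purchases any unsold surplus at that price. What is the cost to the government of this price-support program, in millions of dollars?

7808

In a free market, 81 - p = 3p - 35 gives the equilibrium p* = 29, q* = 52.
The floor of 61 is above the equilibrium price 29, so it binds.
At p = 61: qd = 81 - 61 = 20 and qs = 3·61 - 35 = 148.
Surplus = qs - qd = 128.
Government expenditure = surplus × support price = 128 × 61 = 7808.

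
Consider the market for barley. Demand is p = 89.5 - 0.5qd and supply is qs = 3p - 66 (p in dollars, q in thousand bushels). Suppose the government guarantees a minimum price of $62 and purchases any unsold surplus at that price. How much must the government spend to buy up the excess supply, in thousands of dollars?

4030

Rearranging demand gives qd = 179 - 2p. Setting quantity demanded equal to quantity supplied, 179 - 2p = 3p - 66, gives p* = 49 and q* = 81.
The floor of 62 is above the equilibrium price 49, so it binds.
At p = 62: qd = 179 - 2·62 = 55 and qs = 3·62 - 66 = 120.
Surplus = qs - qd = 65.
Government expenditure = surplus × support price = 65 × 62 = 4030.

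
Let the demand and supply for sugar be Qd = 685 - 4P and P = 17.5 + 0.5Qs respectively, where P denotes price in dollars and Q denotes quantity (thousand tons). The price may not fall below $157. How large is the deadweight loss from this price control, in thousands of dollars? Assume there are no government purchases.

8214

Rearranging supply gives Qs = 2P - 35. Without the control the market clears where 685 - 4P = 2P - 35, i.e. P* = 120 and Q* = 205.
Because the floor (157) lies above the market-clearing price, it is binding.
At P = 157: Qd = 685 - 4·157 = 57 and Qs = 2·157 - 35 = 279.
Quantity traded falls to 57. At Q = 57 the demand price is (685 - 57)/4 = 157 and the supply price is (35 + 57)/2 = 46.
Deadweight loss = ½ · (157 - 46) · (205 - 57) = ½ · 111 · 148 = 8214.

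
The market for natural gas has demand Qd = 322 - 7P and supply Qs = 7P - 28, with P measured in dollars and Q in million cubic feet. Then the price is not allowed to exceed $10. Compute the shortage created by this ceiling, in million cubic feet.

Setting quantity demanded equal to quantity supplied, 322 - 7P = 7P - 28, gives P* = 25 and Q* = 147.
Since 10 < 25, the ceiling is binding.
At P = 10: Qd = 322 - 7·10 = 252 and Qs = 7·10 - 28 = 42.
Shortage = Qd - Qs = 252 - 42 = 210.

210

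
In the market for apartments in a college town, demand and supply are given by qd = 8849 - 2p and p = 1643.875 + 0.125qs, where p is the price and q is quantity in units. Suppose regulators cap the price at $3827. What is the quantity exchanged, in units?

4449

Rearranging supply gives qs = 8p - 13151. In a free market, 8849 - 2p = 8p - 13151 gives the equilibrium p* = 2200, q* = 4449.
Since 3827 is above p* = 2200, the ceiling does not bind and the free-market outcome prevails.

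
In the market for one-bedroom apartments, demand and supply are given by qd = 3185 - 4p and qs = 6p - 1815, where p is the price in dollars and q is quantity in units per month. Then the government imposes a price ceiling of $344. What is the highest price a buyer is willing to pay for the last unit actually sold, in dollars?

734

In a free market, 3185 - 4p = 6p - 1815 gives the equilibrium p* = 500, q* = 1185.
The ceiling of 344 is below the equilibrium price 500, so it binds.
At p = 344: qd = 3185 - 4·344 = 1809 and qs = 6·344 - 1815 = 249.
Only 249 units reach the market. On the demand curve, the marginal buyer's willingness to pay at q = 249 is (3185 - 249)/4 = 734.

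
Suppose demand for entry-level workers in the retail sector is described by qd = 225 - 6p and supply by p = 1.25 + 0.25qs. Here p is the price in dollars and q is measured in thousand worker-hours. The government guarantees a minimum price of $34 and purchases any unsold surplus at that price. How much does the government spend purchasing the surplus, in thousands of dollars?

Rearranging supply gives qs = 4p - 5. Without the control the market clears where 225 - 6p = 4p - 5, i.e. p* = 23 and q* = 87.
The floor of 34 is above the equilibrium price 23, so it binds.
At p = 34: qd = 225 - 6·34 = 21 and qs = 4·34 - 5 = 131.
Surplus = qs - qd = 110.
Government expenditure = surplus × support price = 110 × 34 = 3740.

3740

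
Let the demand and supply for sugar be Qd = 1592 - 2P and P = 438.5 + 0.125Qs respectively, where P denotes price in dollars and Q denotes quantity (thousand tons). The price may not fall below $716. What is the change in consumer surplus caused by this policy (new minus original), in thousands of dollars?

-75396

Rearranging supply gives Qs = 8P - 3508. Equilibrium: 1592 - 2P = 8P - 3508, so 5100 = 10P and P* = 510, Q* = 572.
The floor of 716 is above the equilibrium price 510, so it binds.
At P = 716: Qd = 1592 - 2·716 = 160 and Qs = 8·716 - 3508 = 2220.
Consumer surplus without the control is ½ · (796 - 510) · 572 = 81796.
With the floor, consumers buy 160 units at 716, so CS = ½ · (796 - 716) · 160 = 6400.
Change in consumer surplus = 6400 - 81796 = -75396.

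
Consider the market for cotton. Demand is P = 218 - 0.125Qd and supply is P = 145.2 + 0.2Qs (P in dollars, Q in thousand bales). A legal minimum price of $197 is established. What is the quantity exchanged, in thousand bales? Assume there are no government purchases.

168

Rearranging demand gives Qd = 1744 - 8P; rearranging supply gives Qs = 5P - 726. Without the control the market clears where 1744 - 8P = 5P - 726, i.e. P* = 190 and Q* = 224.
The floor of 197 is above the equilibrium price 190, so it binds.
At P = 197: Qd = 1744 - 8·197 = 168 and Qs = 5·197 - 726 = 259.
The quantity actually transacted is the short side, demand: 168.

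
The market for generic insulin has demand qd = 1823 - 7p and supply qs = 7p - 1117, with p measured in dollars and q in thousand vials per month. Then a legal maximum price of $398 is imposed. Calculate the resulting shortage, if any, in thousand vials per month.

In a free market, 1823 - 7p = 7p - 1117 gives the equilibrium p* = 210, q* = 353.
Since 398 is above p* = 210, the ceiling does not bind and the free-market outcome prevails.
Since the control does not bind, there is no shortage.

0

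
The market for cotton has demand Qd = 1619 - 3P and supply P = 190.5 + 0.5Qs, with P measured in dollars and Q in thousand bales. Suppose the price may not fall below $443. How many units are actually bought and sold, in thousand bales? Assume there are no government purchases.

290

Rearranging supply gives Qs = 2P - 381. Without the control the market clears where 1619 - 3P = 2P - 381, i.e. P* = 400 and Q* = 419.
The floor of 443 is above the equilibrium price 400, so it binds.
At P = 443: Qd = 1619 - 3·443 = 290 and Qs = 2·443 - 381 = 505.
The quantity actually transacted is the short side, demand: 290.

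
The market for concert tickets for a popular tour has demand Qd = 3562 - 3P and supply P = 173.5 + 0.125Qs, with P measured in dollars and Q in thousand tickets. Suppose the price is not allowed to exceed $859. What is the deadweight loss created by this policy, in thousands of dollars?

Rearranging supply gives Qs = 8P - 1388. Setting quantity demanded equal to quantity supplied, 3562 - 3P = 8P - 1388, gives P* = 450 and Q* = 2212.
The ceiling of 859 is above the equilibrium price 450, so it is not binding; the market clears at P* = 450, Q* = 2212.
Since the control does not bind, no trades are prevented and deadweight loss is zero.

0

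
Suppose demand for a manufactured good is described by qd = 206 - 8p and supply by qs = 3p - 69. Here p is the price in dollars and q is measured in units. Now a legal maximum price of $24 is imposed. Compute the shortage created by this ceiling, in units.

11

Setting quantity demanded equal to quantity supplied, 206 - 8p = 3p - 69, gives p* = 25 and q* = 6.
Because the ceiling (24) lies below the market-clearing price, it is binding.
At p = 24: qd = 206 - 8·24 = 14 and qs = 3·24 - 69 = 3.
Shortage = qd - qs = 14 - 3 = 11.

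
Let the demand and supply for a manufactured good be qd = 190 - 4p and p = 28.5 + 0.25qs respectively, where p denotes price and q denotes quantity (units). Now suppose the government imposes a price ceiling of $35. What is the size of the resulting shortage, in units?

24

Rearranging supply gives qs = 4p - 114. Setting quantity demanded equal to quantity supplied, 190 - 4p = 4p - 114, gives p* = 38 and q* = 38.
The ceiling of 35 is below the equilibrium price 38, so it binds.
At p = 35: qd = 190 - 4·35 = 50 and qs = 4·35 - 114 = 26.
Shortage = qd - qs = 50 - 26 = 24.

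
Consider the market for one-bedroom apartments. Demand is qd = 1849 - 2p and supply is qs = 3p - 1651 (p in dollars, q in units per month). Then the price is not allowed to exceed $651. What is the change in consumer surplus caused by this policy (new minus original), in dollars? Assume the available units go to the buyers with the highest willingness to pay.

9395.75

Without the control the market clears where 1849 - 2p = 3p - 1651, i.e. p* = 700 and q* = 449.
The ceiling of 651 is below the equilibrium price 700, so it binds.
At p = 651: qd = 1849 - 2·651 = 547 and qs = 3·651 - 1651 = 302.
Consumer surplus without the control is ½ · (924.5 - 700) · 449 = 50400.25.
With the ceiling, 302 units are sold at 651 (assume they go to the highest-value buyers). The demand price at q = 302 is 773.5, so CS = ½ · [(924.5 - 651) + (773.5 - 651)] · 302 = 59796.
Change in consumer surplus = 59796 - 50400.25 = 9395.75.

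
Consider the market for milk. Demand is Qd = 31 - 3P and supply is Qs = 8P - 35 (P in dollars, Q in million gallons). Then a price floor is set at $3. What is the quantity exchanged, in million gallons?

13

Without the control the market clears where 31 - 3P = 8P - 35, i.e. P* = 6 and Q* = 13.
Since 3 is below P* = 6, the floor does not bind and the free-market outcome prevails.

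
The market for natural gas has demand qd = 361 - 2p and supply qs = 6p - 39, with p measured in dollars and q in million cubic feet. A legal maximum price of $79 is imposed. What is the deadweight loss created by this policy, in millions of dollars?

Setting quantity demanded equal to quantity supplied, 361 - 2p = 6p - 39, gives p* = 50 and q* = 261.
The ceiling of 79 is above the equilibrium price 50, so it is not binding; the market clears at p* = 50, q* = 261.
Since the control does not bind, no trades are prevented and deadweight loss is zero.

0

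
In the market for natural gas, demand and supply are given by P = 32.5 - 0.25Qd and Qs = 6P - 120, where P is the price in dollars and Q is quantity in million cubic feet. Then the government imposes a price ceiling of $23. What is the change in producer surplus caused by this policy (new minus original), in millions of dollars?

Rearranging demand gives Qd = 130 - 4P. In a free market, 130 - 4P = 6P - 120 gives the equilibrium P* = 25, Q* = 30.
Because the ceiling (23) lies below the market-clearing price, it is binding.
At P = 23: Qd = 130 - 4·23 = 38 and Qs = 6·23 - 120 = 18.
Producer surplus without the control is ½ · (25 - 20) · 30 = 75.
With the ceiling, producers sell 18 units at 23, so PS = ½ · (23 - 20) · 18 = 27.
Change in producer surplus = 27 - 75 = -48.

-48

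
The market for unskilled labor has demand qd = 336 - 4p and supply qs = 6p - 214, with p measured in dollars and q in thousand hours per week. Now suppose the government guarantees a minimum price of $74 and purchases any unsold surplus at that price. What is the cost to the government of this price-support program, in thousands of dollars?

Setting quantity demanded equal to quantity supplied, 336 - 4p = 6p - 214, gives p* = 55 and q* = 116.
The floor of 74 is above the equilibrium price 55, so it binds.
At p = 74: qd = 336 - 4·74 = 40 and qs = 6·74 - 214 = 230.
Surplus = qs - qd = 190.
Government expenditure = surplus × support price = 190 × 74 = 14060.

14060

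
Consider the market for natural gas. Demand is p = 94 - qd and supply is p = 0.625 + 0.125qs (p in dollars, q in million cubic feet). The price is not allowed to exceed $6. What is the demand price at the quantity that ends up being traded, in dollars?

51

Rearranging demand gives qd = 94 - p; rearranging supply gives qs = 8p - 5. Setting quantity demanded equal to quantity supplied, 94 - p = 8p - 5, gives p* = 11 and q* = 83.
Because the ceiling (6) lies below the market-clearing price, it is binding.
At p = 6: qd = 94 - 6 = 88 and qs = 8·6 - 5 = 43.
Only 43 units reach the market. On the demand curve, the marginal buyer's willingness to pay at q = 43 is (94 - 43) = 51.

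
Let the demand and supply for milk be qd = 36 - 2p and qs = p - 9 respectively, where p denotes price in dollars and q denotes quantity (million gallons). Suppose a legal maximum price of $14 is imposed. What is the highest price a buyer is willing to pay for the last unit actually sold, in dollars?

15.5

Without the control the market clears where 36 - 2p = p - 9, i.e. p* = 15 and q* = 6.
Because the ceiling (14) lies below the market-clearing price, it is binding.
At p = 14: qd = 36 - 2·14 = 8 and qs = 14 - 9 = 5.
Only 5 units reach the market. On the demand curve, the marginal buyer's willingness to pay at q = 5 is (36 - 5)/2 = 15.5.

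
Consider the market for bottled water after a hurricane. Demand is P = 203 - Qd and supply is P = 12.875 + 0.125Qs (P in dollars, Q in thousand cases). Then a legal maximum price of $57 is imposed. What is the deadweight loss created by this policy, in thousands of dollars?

Rearranging demand gives Qd = 203 - P; rearranging supply gives Qs = 8P - 103. Equilibrium: 203 - P = 8P - 103, so 306 = 9P and P* = 34, Q* = 169.
Since 57 is above P* = 34, the ceiling does not bind and the free-market outcome prevails.
Since the control does not bind, no trades are prevented and deadweight loss is zero.

0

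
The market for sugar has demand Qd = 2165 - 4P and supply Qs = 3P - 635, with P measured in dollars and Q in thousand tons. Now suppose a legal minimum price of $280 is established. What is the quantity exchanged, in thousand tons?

565

Setting quantity demanded equal to quantity supplied, 2165 - 4P = 3P - 635, gives P* = 400 and Q* = 565.
The floor of 280 is below the equilibrium price 400, so it is not binding; the market clears at P* = 400, Q* = 565.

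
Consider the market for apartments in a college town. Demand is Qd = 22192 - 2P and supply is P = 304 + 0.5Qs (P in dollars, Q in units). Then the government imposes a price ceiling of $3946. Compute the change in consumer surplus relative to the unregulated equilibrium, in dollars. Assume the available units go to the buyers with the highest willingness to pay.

9699620

Rearranging supply gives Qs = 2P - 608. Setting quantity demanded equal to quantity supplied, 22192 - 2P = 2P - 608, gives P* = 5700 and Q* = 10792.
Because the ceiling (3946) lies below the market-clearing price, it is binding.
At P = 3946: Qd = 22192 - 2·3946 = 14300 and Qs = 2·3946 - 608 = 7284.
Consumer surplus without the control is ½ · (11096 - 5700) · 10792 = 29116816.
With the ceiling, 7284 units are sold at 3946 (assume they go to the highest-value buyers). The demand price at Q = 7284 is 7454, so CS = ½ · [(11096 - 3946) + (7454 - 3946)] · 7284 = 38816436.
Change in consumer surplus = 38816436 - 29116816 = 9699620.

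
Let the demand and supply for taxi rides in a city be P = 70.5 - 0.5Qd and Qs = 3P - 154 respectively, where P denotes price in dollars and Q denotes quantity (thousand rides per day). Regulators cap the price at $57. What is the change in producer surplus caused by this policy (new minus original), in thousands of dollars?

-40

Rearranging demand gives Qd = 141 - 2P. In a free market, 141 - 2P = 3P - 154 gives the equilibrium P* = 59, Q* = 23.
Because the ceiling (57) lies below the market-clearing price, it is binding.
At P = 57: Qd = 141 - 2·57 = 27 and Qs = 3·57 - 154 = 17.
Producer surplus without the control is ½ · (59 - 154/3) · 23 = 529/6.
With the ceiling, producers sell 17 units at 57, so PS = ½ · (57 - 154/3) · 17 = 289/6.
Change in producer surplus = 289/6 - 529/6 = -40.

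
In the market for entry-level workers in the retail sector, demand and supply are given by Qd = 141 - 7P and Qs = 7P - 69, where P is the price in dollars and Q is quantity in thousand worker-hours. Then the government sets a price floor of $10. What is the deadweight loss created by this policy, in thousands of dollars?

Without the control the market clears where 141 - 7P = 7P - 69, i.e. P* = 15 and Q* = 36.
The floor of 10 is below the equilibrium price 15, so it is not binding; the market clears at P* = 15, Q* = 36.
Since the control does not bind, no trades are prevented and deadweight loss is zero.

0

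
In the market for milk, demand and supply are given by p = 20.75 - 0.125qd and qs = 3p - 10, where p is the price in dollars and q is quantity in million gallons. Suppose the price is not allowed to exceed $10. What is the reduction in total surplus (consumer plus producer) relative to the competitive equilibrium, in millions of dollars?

74.25

Rearranging demand gives qd = 166 - 8p. In a free market, 166 - 8p = 3p - 10 gives the equilibrium p* = 16, q* = 38.
The ceiling of 10 is below the equilibrium price 16, so it binds.
At p = 10: qd = 166 - 8·10 = 86 and qs = 3·10 - 10 = 20.
Quantity traded falls to 20. At q = 20 the demand price is (166 - 20)/8 = 18.25 and the supply price is (10 + 20)/3 = 10.
Deadweight loss = ½ · (18.25 - 10) · (38 - 20) = ½ · 8.25 · 18 = 74.25.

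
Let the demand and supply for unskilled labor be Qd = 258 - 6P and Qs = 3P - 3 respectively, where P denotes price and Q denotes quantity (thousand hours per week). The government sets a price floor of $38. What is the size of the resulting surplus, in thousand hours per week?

Without the control the market clears where 258 - 6P = 3P - 3, i.e. P* = 29 and Q* = 84.
Since 38 > 29, the floor is binding.
At P = 38: Qd = 258 - 6·38 = 30 and Qs = 3·38 - 3 = 111.
Surplus = Qs - Qd = 111 - 30 = 81.

81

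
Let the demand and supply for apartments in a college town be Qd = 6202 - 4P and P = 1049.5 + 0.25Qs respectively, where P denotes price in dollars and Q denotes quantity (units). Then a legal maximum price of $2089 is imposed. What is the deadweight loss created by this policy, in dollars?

0

Rearranging supply gives Qs = 4P - 4198. Equilibrium: 6202 - 4P = 4P - 4198, so 10400 = 8P and P* = 1300, Q* = 1002.
Since 2089 is above P* = 1300, the ceiling does not bind and the free-market outcome prevails.
Since the control does not bind, no trades are prevented and deadweight loss is zero.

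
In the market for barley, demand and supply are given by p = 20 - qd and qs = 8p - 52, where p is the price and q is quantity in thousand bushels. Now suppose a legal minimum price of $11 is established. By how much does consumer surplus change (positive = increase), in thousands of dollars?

Rearranging demand gives qd = 20 - p. In a free market, 20 - p = 8p - 52 gives the equilibrium p* = 8, q* = 12.
The floor of 11 is above the equilibrium price 8, so it binds.
At p = 11: qd = 20 - 11 = 9 and qs = 8·11 - 52 = 36.
Consumer surplus without the control is ½ · (20 - 8) · 12 = 72.
With the floor, consumers buy 9 units at 11, so CS = ½ · (20 - 11) · 9 = 40.5.
Change in consumer surplus = 40.5 - 72 = -31.5.

-31.5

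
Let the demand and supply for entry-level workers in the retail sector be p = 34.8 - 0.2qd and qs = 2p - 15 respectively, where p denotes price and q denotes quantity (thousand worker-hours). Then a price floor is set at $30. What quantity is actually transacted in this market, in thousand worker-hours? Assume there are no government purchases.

24

Rearranging demand gives qd = 174 - 5p. In a free market, 174 - 5p = 2p - 15 gives the equilibrium p* = 27, q* = 39.
Since 30 > 27, the floor is binding.
At p = 30: qd = 174 - 5·30 = 24 and qs = 2·30 - 15 = 45.
The quantity actually transacted is the short side, demand: 24.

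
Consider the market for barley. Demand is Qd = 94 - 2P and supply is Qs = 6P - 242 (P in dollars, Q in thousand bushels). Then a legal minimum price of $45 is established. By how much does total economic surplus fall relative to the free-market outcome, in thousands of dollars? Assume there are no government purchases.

12

Setting quantity demanded equal to quantity supplied, 94 - 2P = 6P - 242, gives P* = 42 and Q* = 10.
Because the floor (45) lies above the market-clearing price, it is binding.
At P = 45: Qd = 94 - 2·45 = 4 and Qs = 6·45 - 242 = 28.
Quantity traded falls to 4. At Q = 4 the demand price is (94 - 4)/2 = 45 and the supply price is (242 + 4)/6 = 41.
Deadweight loss = ½ · (45 - 41) · (10 - 4) = ½ · 4 · 6 = 12.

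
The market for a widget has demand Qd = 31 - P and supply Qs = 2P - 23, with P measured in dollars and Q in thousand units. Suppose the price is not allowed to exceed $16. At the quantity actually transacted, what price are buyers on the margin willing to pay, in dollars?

22

In a free market, 31 - P = 2P - 23 gives the equilibrium P* = 18, Q* = 13.
Because the ceiling (16) lies below the market-clearing price, it is binding.
At P = 16: Qd = 31 - 16 = 15 and Qs = 2·16 - 23 = 9.
Only 9 units reach the market. On the demand curve, the marginal buyer's willingness to pay at Q = 9 is (31 - 9) = 22.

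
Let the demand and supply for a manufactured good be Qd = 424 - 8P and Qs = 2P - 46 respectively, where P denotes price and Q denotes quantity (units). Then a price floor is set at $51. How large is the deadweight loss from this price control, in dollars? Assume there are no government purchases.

Setting quantity demanded equal to quantity supplied, 424 - 8P = 2P - 46, gives P* = 47 and Q* = 48.
Because the floor (51) lies above the market-clearing price, it is binding.
At P = 51: Qd = 424 - 8·51 = 16 and Qs = 2·51 - 46 = 56.
Quantity traded falls to 16. At Q = 16 the demand price is (424 - 16)/8 = 51 and the supply price is (46 + 16)/2 = 31.
Deadweight loss = ½ · (51 - 31) · (48 - 16) = ½ · 20 · 32 = 320.

320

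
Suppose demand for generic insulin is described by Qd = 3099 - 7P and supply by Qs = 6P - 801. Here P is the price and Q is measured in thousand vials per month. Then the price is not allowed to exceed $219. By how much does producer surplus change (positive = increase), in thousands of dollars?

Setting quantity demanded equal to quantity supplied, 3099 - 7P = 6P - 801, gives P* = 300 and Q* = 999.
The ceiling of 219 is below the equilibrium price 300, so it binds.
At P = 219: Qd = 3099 - 7·219 = 1566 and Qs = 6·219 - 801 = 513.
Producer surplus without the control is ½ · (300 - 133.5) · 999 = 83166.75.
With the ceiling, producers sell 513 units at 219, so PS = ½ · (219 - 133.5) · 513 = 21930.75.
Change in producer surplus = 21930.75 - 83166.75 = -61236.

-61236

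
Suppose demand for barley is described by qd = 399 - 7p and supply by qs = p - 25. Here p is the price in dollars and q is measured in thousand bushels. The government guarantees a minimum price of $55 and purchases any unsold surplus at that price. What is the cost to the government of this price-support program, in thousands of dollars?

In a free market, 399 - 7p = p - 25 gives the equilibrium p* = 53, q* = 28.
The floor of 55 is above the equilibrium price 53, so it binds.
At p = 55: qd = 399 - 7·55 = 14 and qs = 55 - 25 = 30.
Surplus = qs - qd = 16.
Government expenditure = surplus × support price = 16 × 55 = 880.

880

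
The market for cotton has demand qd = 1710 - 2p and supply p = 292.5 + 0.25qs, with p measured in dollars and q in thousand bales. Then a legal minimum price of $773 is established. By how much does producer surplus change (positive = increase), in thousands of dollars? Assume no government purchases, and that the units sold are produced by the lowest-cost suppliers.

Rearranging supply gives qs = 4p - 1170. Without the control the market clears where 1710 - 2p = 4p - 1170, i.e. p* = 480 and q* = 750.
Because the floor (773) lies above the market-clearing price, it is binding.
At p = 773: qd = 1710 - 2·773 = 164 and qs = 4·773 - 1170 = 1922.
Producer surplus without the control is ½ · (480 - 292.5) · 750 = 70312.5.
With the floor, 164 units are sold at 773. The supply price at q = 164 is 333.5, so PS = ½ · [(773 - 292.5) + (773 - 333.5)] · 164 = 75440.
Change in producer surplus = 75440 - 70312.5 = 5127.5.

5127.5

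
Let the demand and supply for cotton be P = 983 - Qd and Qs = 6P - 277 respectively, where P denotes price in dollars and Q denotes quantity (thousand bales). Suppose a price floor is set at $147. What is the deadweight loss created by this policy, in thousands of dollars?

0

Rearranging demand gives Qd = 983 - P. Setting quantity demanded equal to quantity supplied, 983 - P = 6P - 277, gives P* = 180 and Q* = 803.
The floor of 147 is below the equilibrium price 180, so it is not binding; the market clears at P* = 180, Q* = 803.
Since the control does not bind, no trades are prevented and deadweight loss is zero.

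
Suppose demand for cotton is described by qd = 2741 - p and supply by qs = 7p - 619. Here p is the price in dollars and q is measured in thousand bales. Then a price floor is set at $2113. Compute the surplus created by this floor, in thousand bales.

Setting quantity demanded equal to quantity supplied, 2741 - p = 7p - 619, gives p* = 420 and q* = 2321.
The floor of 2113 is above the equilibrium price 420, so it binds.
At p = 2113: qd = 2741 - 2113 = 628 and qs = 7·2113 - 619 = 14172.
Surplus = qs - qd = 14172 - 628 = 13544.

13544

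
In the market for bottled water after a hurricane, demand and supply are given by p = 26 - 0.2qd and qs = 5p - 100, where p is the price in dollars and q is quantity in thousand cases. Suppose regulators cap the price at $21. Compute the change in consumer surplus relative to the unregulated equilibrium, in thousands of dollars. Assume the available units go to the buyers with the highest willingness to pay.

0

Rearranging demand gives qd = 130 - 5p. Without the control the market clears where 130 - 5p = 5p - 100, i.e. p* = 23 and q* = 15.
Since 21 < 23, the ceiling is binding.
At p = 21: qd = 130 - 5·21 = 25 and qs = 5·21 - 100 = 5.
Consumer surplus without the control is ½ · (26 - 23) · 15 = 22.5.
With the ceiling, 5 units are sold at 21 (assume they go to the highest-value buyers). The demand price at q = 5 is 25, so CS = ½ · [(26 - 21) + (25 - 21)] · 5 = 22.5.
Change in consumer surplus = 22.5 - 22.5 = 0.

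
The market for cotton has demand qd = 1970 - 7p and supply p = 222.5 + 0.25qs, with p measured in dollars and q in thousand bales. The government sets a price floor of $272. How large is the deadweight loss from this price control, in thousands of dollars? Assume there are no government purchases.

1386

Rearranging supply gives qs = 4p - 890. Without the control the market clears where 1970 - 7p = 4p - 890, i.e. p* = 260 and q* = 150.
Because the floor (272) lies above the market-clearing price, it is binding.
At p = 272: qd = 1970 - 7·272 = 66 and qs = 4·272 - 890 = 198.
Quantity traded falls to 66. At q = 66 the demand price is (1970 - 66)/7 = 272 and the supply price is (890 + 66)/4 = 239.
Deadweight loss = ½ · (272 - 239) · (150 - 66) = ½ · 33 · 84 = 1386.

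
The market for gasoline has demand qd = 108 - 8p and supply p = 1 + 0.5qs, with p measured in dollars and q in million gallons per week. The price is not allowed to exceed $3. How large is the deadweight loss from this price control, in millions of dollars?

Rearranging supply gives qs = 2p - 2. In a free market, 108 - 8p = 2p - 2 gives the equilibrium p* = 11, q* = 20.
The ceiling of 3 is below the equilibrium price 11, so it binds.
At p = 3: qd = 108 - 8·3 = 84 and qs = 2·3 - 2 = 4.
Quantity traded falls to 4. At q = 4 the demand price is (108 - 4)/8 = 13 and the supply price is (2 + 4)/2 = 3.
Deadweight loss = ½ · (13 - 3) · (20 - 4) = ½ · 10 · 16 = 80.

80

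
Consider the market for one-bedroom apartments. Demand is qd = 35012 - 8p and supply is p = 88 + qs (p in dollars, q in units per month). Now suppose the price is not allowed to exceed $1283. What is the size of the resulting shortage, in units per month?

Rearranging supply gives qs = p - 88. Equilibrium: 35012 - 8p = p - 88, so 35100 = 9p and p* = 3900, q* = 3812.
Since 1283 < 3900, the ceiling is binding.
At p = 1283: qd = 35012 - 8·1283 = 24748 and qs = 1283 - 88 = 1195.
Shortage = qd - qs = 24748 - 1195 = 23553.

23553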